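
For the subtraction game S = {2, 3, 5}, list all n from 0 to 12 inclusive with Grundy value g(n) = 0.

0, 1, 7, 8

Build the Grundy sequence with g(k) = mex{g(k−s) : s ∈ {2, 3, 5}, s ≤ k}:
k:     0  1  2  3  4  5  6  7  8  9 10 11 12
g(k):  0  0  1  1  2  2  3  0  0  1  1  2  2
The P-positions (g = 0) in 0..12 are 0, 1, 7, 8.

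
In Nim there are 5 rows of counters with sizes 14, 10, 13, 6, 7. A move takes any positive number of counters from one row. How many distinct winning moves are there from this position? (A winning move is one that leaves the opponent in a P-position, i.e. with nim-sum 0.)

In binary:
  1110  (14)
  1010  (10)
  1101  (13)
  0110  (6)
  0111  (7)
  ----
  1000  (8)
The overall nim-sum is X = 8. A row of size p has a winning move iff p XOR X < p (reduce it to p XOR X).
  14: 14 XOR 8 = 6 < 14 — winning move (to 6).
  10: 10 XOR 8 = 2 < 10 — winning move (to 2).
  13: 13 XOR 8 = 5 < 13 — winning move (to 5).
  6: 6 XOR 8 = 14 ≥ 6 — no move.
  7: 7 XOR 8 = 15 ≥ 7 — no move.
That gives 3 winning moves.

3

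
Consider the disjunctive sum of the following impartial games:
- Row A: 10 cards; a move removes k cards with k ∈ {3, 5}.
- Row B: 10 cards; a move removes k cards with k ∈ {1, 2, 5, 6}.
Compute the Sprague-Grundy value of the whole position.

0

Grundy values for row A (subtraction set {3, 5}):
k:     0  1  2  3  4  5  6  7  8  9 10
g(k):  0  0  0  1  1  1  2  2  0  0  0
So g(10) = 0.
Build the Grundy sequence for row B with g(k) = mex{g(k−s) : s ∈ {1, 2, 5, 6}, s ≤ k}:
g(0) = mex{} = 0
g(1) = mex{0} = 1
g(2) = mex{0,1} = 2
g(3) = mex{1,2} = 0
g(4) = mex{0,2} = 1
g(5) = mex{0,1} = 2
g(6) = mex{0,1,2} = 3
g(7) = mex{1,2,3} = 0
g(8) = mex{0,2,3} = 1
g(9) = mex{0,1} = 2
g(10) = mex{1,2} = 0
So g(10) = 0.
The value of a disjunctive sum is the nim-sum of the parts.
Combined value = 0 ⊕ 0 = 0.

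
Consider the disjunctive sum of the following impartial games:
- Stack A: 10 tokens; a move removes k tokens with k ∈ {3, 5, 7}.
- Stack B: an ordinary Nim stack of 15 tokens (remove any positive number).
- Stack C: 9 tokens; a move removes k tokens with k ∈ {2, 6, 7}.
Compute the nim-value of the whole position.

For stack A, compute g(0), g(1), … with moves {3, 5, 7}:
g(0) = mex{} = 0
g(1) = mex{} = 0
g(2) = mex{} = 0
g(3) = mex{0} = 1
g(4) = mex{0} = 1
g(5) = mex{0} = 1
g(6) = mex{0,1} = 2
g(7) = mex{0,1} = 2
g(8) = mex{0,1} = 2
g(9) = mex{0,1,2} = 3
g(10) = mex{1,2} = 0
So g(10) = 0.
Stack B is a plain Nim stack of size 15, so its Grundy value is 15.
For stack C, compute g(0), g(1), … with moves {2, 6, 7}:
g(0) = mex{} = 0
g(1) = mex{} = 0
g(2) = mex{0} = 1
g(3) = mex{0} = 1
g(4) = mex{1} = 0
g(5) = mex{1} = 0
g(6) = mex{0} = 1
g(7) = mex{0} = 1
g(8) = mex{0,1} = 2
g(9) = mex{1} = 0
So g(9) = 0.
By the Sprague-Grundy theorem, the Grundy value of a sum of independent games is the XOR of the component values.
Combined value = 0 XOR 15 XOR 0 = 15.

15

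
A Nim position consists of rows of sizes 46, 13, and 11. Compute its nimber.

Nim-sum: 46 ⊕ 13 ⊕ 11 = 40.

40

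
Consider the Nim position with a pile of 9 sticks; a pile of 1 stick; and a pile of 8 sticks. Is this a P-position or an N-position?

Write each in binary and XOR column by column:
  1001  (9)
  0001  (1)
  1000  (8)
  ----
  0000  (0)
The nim-sum is 0, so this is a P-position: the player to move is in a losing position under optimal play.

P-position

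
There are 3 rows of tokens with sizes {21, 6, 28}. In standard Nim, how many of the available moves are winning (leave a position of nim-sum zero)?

Bitwise XOR of the heap sizes:
  10101  (21)
  00110  (6)
  11100  (28)
  -----
  01111  (15)
The overall nim-sum is X = 15. A row of size p has a winning move iff p XOR X < p (reduce it to p XOR X).
  21: 21 XOR 15 = 26 ≥ 21 — no move.
  6: 6 XOR 15 = 9 ≥ 6 — no move.
  28: 28 XOR 15 = 19 < 28 — winning move (to 19).
That gives 1 winning move.

1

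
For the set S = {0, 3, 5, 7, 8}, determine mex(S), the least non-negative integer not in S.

1

0 is in the set but 1 is not, so the mex is 1.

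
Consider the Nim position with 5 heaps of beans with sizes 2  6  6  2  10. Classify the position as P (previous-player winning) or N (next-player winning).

Nim-sum: 2 ^ 6 ^ 6 ^ 2 ^ 10 = 10.
The nim-sum is 10 ≠ 0, so this is an N-position: the player to move can win.

N-position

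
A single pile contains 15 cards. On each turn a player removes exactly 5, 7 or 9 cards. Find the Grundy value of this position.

0

Compute g(0), g(1), … for moves {5, 7, 9}:
k:     0  1  2  3  4  5  6  7  8  9 10 11 12 13 14 15
g(k):  0  0  0  0  0  1  1  1  1  1  2  2  2  2  0  0
So g(15) = 0.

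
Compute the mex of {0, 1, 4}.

The values 0, 1 are all present; 2 is the first non-negative integer missing from the set.

2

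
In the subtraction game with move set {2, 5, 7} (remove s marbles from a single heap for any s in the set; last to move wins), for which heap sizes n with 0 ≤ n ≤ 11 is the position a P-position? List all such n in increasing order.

Build the Grundy sequence with g(k) = mex{g(k−s) : s ∈ {2, 5, 7}, s ≤ k}:
g(0) = mex{} = 0
g(1) = mex{} = 0
g(2) = mex{0} = 1
g(3) = mex{0} = 1
g(4) = mex{1} = 0
g(5) = mex{0,1} = 2
g(6) = mex{0} = 1
g(7) = mex{0,1,2} = 3
g(8) = mex{0,1} = 2
g(9) = mex{0,1,3} = 2
g(10) = mex{1,2} = 0
g(11) = mex{0,1,2} = 3
The P-positions (g = 0) in 0..11 are 0, 1, 4, 10.

0, 1, 4, 10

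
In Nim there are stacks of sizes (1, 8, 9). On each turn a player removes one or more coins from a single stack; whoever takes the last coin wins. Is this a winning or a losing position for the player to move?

Write each in binary and XOR column by column:
  0001  (1)
  1000  (8)
  1001  (9)
  ----
  0000  (0)
The nim-sum is 0, so this is a P-position: the player to move is in a losing position under optimal play.

Losing position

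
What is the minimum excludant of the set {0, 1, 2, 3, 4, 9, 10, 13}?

The values 0, 1, 2, 3, 4 are all present; 5 is the first non-negative integer missing from the set.

5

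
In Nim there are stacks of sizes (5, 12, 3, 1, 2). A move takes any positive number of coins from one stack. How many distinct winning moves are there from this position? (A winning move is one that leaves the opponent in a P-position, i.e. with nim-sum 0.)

1

Compute the nim-sum pairwise:
5 ^ 12 = 9
9 ^ 3 = 10
10 ^ 1 = 11
11 ^ 2 = 9
The overall nim-sum is X = 9. A stack of size p has a winning move iff p XOR X < p (reduce it to p XOR X).
  5: 5 XOR 9 = 12 ≥ 5 — no move.
  12: 12 XOR 9 = 5 < 12 — winning move (to 5).
  3: 3 XOR 9 = 10 ≥ 3 — no move.
  1: 1 XOR 9 = 8 ≥ 1 — no move.
  2: 2 XOR 9 = 11 ≥ 2 — no move.
That gives 1 winning move.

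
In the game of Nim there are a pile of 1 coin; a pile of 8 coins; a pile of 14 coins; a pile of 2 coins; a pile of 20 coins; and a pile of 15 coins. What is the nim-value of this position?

Nim-sum: 1 ^ 8 ^ 14 ^ 2 ^ 20 ^ 15 = 30.

30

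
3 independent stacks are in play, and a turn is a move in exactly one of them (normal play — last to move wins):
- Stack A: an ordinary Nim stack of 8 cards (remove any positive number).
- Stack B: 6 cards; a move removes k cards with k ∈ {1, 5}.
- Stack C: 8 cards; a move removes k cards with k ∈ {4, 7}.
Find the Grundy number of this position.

10

Stack A is a plain Nim stack of size 8, so its Grundy value is 8.
For stack B, compute g(0), g(1), … with moves {1, 5}:
g(0) = mex{} = 0
g(1) = mex{0} = 1
g(2) = mex{1} = 0
g(3) = mex{0} = 1
g(4) = mex{1} = 0
g(5) = mex{0} = 1
g(6) = mex{1} = 0
So g(6) = 0.
For stack C, compute g(0), g(1), … with moves {4, 7}:
k:     0  1  2  3  4  5  6  7  8
g(k):  0  0  0  0  1  1  1  1  2
So g(8) = 2.
The value of a disjunctive sum is the nim-sum of the parts.
Combined value = 8 XOR 0 XOR 2 = 10.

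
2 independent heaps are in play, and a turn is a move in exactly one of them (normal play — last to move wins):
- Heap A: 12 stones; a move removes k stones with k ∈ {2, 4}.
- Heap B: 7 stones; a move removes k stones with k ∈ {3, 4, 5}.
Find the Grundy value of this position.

2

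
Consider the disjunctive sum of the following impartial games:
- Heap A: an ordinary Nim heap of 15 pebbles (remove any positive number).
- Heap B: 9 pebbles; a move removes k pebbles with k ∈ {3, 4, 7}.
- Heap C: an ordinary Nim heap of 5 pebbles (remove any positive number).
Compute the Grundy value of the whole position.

9

Heap A is a plain Nim heap of size 15, so its Grundy value is 15.
Grundy values for heap B (subtraction set {3, 4, 7}):
k:     0  1  2  3  4  5  6  7  8  9
g(k):  0  0  0  1  1  1  2  2  2  3
So g(9) = 3.
Heap C is a plain Nim heap of size 5, so its Grundy value is 5.
The value of a disjunctive sum is the nim-sum of the parts.
Combined value = 15 ⊕ 3 ⊕ 5 = 9.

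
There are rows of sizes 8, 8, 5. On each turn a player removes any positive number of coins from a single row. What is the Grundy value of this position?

5

Compute the nim-sum pairwise:
8 XOR 8 = 0
0 XOR 5 = 5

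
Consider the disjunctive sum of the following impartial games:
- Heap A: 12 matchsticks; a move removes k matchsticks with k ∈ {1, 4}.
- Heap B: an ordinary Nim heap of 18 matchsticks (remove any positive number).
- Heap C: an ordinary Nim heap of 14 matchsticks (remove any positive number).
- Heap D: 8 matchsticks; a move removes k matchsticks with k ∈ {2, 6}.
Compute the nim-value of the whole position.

28

Grundy values for heap A (subtraction set {1, 4}):
k:     0  1  2  3  4  5  6  7  8  9 10 11 12
g(k):  0  1  0  1  2  0  1  0  1  2  0  1  0
So g(12) = 0.
Heap B is a plain Nim heap of size 18, so its Grundy value is 18.
Heap C is a plain Nim heap of size 14, so its Grundy value is 14.
For heap D, compute g(0), g(1), … with moves {2, 6}:
k:     0  1  2  3  4  5  6  7  8
g(k):  0  0  1  1  0  0  1  1  0
So g(8) = 0.
The value of a disjunctive sum is the nim-sum of the parts.
Combined value = 0 XOR 18 XOR 14 XOR 0 = 28.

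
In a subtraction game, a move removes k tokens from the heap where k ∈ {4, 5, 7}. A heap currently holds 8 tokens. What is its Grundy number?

2

Build the Grundy sequence with g(k) = mex{g(k−s) : s ∈ {4, 5, 7}, s ≤ k}:
g(0) = mex{} = 0
g(1) = mex{} = 0
g(2) = mex{} = 0
g(3) = mex{} = 0
g(4) = mex{0} = 1
g(5) = mex{0} = 1
g(6) = mex{0} = 1
g(7) = mex{0} = 1
g(8) = mex{0,1} = 2
So g(8) = 2.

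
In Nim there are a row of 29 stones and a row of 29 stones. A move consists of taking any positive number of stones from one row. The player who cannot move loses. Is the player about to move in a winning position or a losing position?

Compute the nim-sum pairwise:
29 ⊕ 29 = 0
The nim-sum is 0, so this is a P-position: the player to move is in a losing position under optimal play.

Losing position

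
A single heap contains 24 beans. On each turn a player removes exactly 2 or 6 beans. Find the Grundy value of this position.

0

Build the Grundy sequence with g(k) = mex{g(k−s) : s ∈ {2, 6}, s ≤ k}:
k:     0  1  2  3  4  5  6  7  8  9 10 11 12 13 14 15 16 17 18 19 20 21 22 23 24
g(k):  0  0  1  1  0  0  1  1  0  0  1  1  0  0  1  1  0  0  1  1  0  0  1  1  0
So g(24) = 0.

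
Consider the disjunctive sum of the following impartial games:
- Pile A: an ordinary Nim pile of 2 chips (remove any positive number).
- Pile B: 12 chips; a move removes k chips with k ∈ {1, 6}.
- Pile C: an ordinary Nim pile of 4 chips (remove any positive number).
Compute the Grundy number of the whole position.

Pile A is a plain Nim pile of size 2, so its Grundy value is 2.
Build the Grundy sequence for pile B with g(k) = mex{g(k−s) : s ∈ {1, 6}, s ≤ k}:
k:     0  1  2  3  4  5  6  7  8  9 10 11 12
g(k):  0  1  0  1  0  1  2  0  1  0  1  0  1
So g(12) = 1.
Pile C is a plain Nim pile of size 4, so its Grundy value is 4.
The value of a disjunctive sum is the nim-sum of the parts.
Combined value = 2 ⊕ 1 ⊕ 4 = 7.

7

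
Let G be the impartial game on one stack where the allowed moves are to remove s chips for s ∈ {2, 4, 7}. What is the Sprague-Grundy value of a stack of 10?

Build the Grundy sequence with g(k) = mex{g(k−s) : s ∈ {2, 4, 7}, s ≤ k}:
k:     0  1  2  3  4  5  6  7  8  9 10
g(k):  0  0  1  1  2  2  0  3  1  0  2
So g(10) = 2.

2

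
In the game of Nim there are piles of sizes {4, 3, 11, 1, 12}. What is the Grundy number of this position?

1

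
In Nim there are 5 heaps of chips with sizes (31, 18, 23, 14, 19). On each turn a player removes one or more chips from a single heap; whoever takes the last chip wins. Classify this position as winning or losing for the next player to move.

Winning position

Nim-sum: 31 ⊕ 18 ⊕ 23 ⊕ 14 ⊕ 19 = 7.
The nim-sum is 7 ≠ 0, so this is an N-position: the player to move can win.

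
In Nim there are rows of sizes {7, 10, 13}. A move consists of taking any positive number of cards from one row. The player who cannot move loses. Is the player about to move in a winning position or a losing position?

Losing position

In binary:
  0111  (7)
  1010  (10)
  1101  (13)
  ----
  0000  (0)
The nim-sum is 0, so this is a P-position: the player to move is in a losing position under optimal play.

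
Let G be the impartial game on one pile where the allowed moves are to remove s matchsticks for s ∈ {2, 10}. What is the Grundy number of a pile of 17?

0

Compute g(0), g(1), … for moves {2, 10}:
k:     0  1  2  3  4  5  6  7  8  9 10 11 12 13 14 15 16 17
g(k):  0  0  1  1  0  0  1  1  0  0  1  1  0  0  1  1  0  0
So g(17) = 0.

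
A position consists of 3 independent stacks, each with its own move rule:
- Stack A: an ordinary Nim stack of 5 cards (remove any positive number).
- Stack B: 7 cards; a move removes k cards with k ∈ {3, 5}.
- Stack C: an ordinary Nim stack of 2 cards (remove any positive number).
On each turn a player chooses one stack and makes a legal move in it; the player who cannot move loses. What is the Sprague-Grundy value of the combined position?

5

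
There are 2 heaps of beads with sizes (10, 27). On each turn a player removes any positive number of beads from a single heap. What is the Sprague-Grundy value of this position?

Bitwise XOR of the heap sizes:
  01010  (10)
  11011  (27)
  -----
  10001  (17)

17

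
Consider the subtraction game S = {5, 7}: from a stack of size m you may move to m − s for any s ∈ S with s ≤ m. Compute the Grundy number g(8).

1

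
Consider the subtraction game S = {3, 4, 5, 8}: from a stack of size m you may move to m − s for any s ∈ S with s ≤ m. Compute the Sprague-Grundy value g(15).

Compute g(0), g(1), … for moves {3, 4, 5, 8}:
k:     0  1  2  3  4  5  6  7  8  9 10 11 12 13 14 15
g(k):  0  0  0  1  1  1  2  2  2  3  3  0  0  0  1  1
So g(15) = 1.

1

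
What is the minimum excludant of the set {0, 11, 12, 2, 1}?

The values 0, 1, 2 are all present; 3 is the first non-negative integer missing from the set.

3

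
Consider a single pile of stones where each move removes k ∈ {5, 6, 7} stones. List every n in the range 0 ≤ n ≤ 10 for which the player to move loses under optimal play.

0, 1, 2, 3, 4

Grundy values for subtraction set {5, 6, 7}:
k:     0  1  2  3  4  5  6  7  8  9 10
g(k):  0  0  0  0  0  1  1  1  1  1  2
The P-positions (g = 0) in 0..10 are 0, 1, 2, 3, 4.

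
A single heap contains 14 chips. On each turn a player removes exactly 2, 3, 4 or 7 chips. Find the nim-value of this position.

1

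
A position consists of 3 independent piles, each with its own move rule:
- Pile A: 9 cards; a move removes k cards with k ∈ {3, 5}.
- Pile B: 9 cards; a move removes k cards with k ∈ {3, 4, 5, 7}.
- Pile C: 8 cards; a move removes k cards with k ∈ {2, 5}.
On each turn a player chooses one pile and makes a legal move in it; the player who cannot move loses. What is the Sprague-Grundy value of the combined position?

Grundy values for pile A (subtraction set {3, 5}):
g(0) = mex{} = 0
g(1) = mex{} = 0
g(2) = mex{} = 0
g(3) = mex{0} = 1
g(4) = mex{0} = 1
g(5) = mex{0} = 1
g(6) = mex{0,1} = 2
g(7) = mex{0,1} = 2
g(8) = mex{1} = 0
g(9) = mex{1,2} = 0
So g(9) = 0.
Grundy values for pile B (subtraction set {3, 4, 5, 7}):
k:     0  1  2  3  4  5  6  7  8  9
g(k):  0  0  0  1  1  1  2  2  2  3
So g(9) = 3.
Grundy values for pile C (subtraction set {2, 5}):
k:     0  1  2  3  4  5  6  7  8
g(k):  0  0  1  1  0  2  1  0  0
So g(8) = 0.
By the Sprague-Grundy theorem, the Grundy value of a sum of independent games is the XOR of the component values.
Combined value = 0 XOR 3 XOR 0 = 3.

3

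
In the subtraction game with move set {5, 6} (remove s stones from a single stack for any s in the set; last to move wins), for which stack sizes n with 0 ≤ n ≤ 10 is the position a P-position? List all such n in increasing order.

Build the Grundy sequence with g(k) = mex{g(k−s) : s ∈ {5, 6}, s ≤ k}:
g(0) = mex{} = 0
g(1) = mex{} = 0
g(2) = mex{} = 0
g(3) = mex{} = 0
g(4) = mex{} = 0
g(5) = mex{0} = 1
g(6) = mex{0} = 1
g(7) = mex{0} = 1
g(8) = mex{0} = 1
g(9) = mex{0} = 1
g(10) = mex{0,1} = 2
The P-positions (g = 0) in 0..10 are 0, 1, 2, 3, 4.

0, 1, 2, 3, 4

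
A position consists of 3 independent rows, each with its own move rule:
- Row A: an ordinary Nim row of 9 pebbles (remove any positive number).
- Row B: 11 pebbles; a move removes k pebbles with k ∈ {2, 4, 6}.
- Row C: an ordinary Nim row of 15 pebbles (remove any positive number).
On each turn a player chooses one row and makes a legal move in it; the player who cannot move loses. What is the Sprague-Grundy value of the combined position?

7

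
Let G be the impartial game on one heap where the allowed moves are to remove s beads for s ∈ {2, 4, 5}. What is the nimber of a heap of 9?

1

Build the Grundy sequence with g(k) = mex{g(k−s) : s ∈ {2, 4, 5}, s ≤ k}:
k:     0  1  2  3  4  5  6  7  8  9
g(k):  0  0  1  1  2  2  3  0  0  1
So g(9) = 1.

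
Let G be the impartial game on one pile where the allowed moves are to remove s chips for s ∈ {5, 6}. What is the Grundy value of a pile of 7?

1

Grundy values for subtraction set {5, 6}:
k:     0  1  2  3  4  5  6  7
g(k):  0  0  0  0  0  1  1  1
So g(7) = 1.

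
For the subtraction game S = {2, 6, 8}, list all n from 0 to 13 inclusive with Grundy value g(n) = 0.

Grundy values for subtraction set {2, 6, 8}:
g(0) = mex{} = 0
g(1) = mex{} = 0
g(2) = mex{0} = 1
g(3) = mex{0} = 1
g(4) = mex{1} = 0
g(5) = mex{1} = 0
g(6) = mex{0} = 1
g(7) = mex{0} = 1
g(8) = mex{0,1} = 2
g(9) = mex{0,1} = 2
g(10) = mex{0,1,2} = 3
g(11) = mex{0,1,2} = 3
g(12) = mex{0,1,3} = 2
g(13) = mex{0,1,3} = 2
The P-positions (g = 0) in 0..13 are 0, 1, 4, 5.

0, 1, 4, 5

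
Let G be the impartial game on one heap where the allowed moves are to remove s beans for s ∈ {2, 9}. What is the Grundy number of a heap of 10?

1

Build the Grundy sequence with g(k) = mex{g(k−s) : s ∈ {2, 9}, s ≤ k}:
g(0) = mex{} = 0
g(1) = mex{} = 0
g(2) = mex{0} = 1
g(3) = mex{0} = 1
g(4) = mex{1} = 0
g(5) = mex{1} = 0
g(6) = mex{0} = 1
g(7) = mex{0} = 1
g(8) = mex{1} = 0
g(9) = mex{0,1} = 2
g(10) = mex{0} = 1
So g(10) = 1.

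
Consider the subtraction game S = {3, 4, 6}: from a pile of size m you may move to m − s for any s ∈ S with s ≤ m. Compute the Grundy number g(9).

0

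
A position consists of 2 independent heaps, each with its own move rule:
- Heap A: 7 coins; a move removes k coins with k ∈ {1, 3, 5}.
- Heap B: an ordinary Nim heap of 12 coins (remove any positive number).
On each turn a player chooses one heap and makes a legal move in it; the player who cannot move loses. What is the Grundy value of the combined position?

Grundy values for heap A (subtraction set {1, 3, 5}):
g(0) = mex{} = 0
g(1) = mex{0} = 1
g(2) = mex{1} = 0
g(3) = mex{0} = 1
g(4) = mex{1} = 0
g(5) = mex{0} = 1
g(6) = mex{1} = 0
g(7) = mex{0} = 1
So g(7) = 1.
Heap B is a plain Nim heap of size 12, so its Grundy value is 12.
By the Sprague-Grundy theorem, the Grundy value of a sum of independent games is the XOR of the component values.
Combined value = 1 ⊕ 12 = 13.

13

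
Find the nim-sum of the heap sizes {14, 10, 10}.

14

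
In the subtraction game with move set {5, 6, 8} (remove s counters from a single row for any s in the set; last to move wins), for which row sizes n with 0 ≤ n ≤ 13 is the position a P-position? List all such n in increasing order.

0, 1, 2, 3, 4, 13

Grundy values for subtraction set {5, 6, 8}:
k:     0  1  2  3  4  5  6  7  8  9 10 11 12 13
g(k):  0  0  0  0  0  1  1  1  1  1  2  2  2  0
The P-positions (g = 0) in 0..13 are 0, 1, 2, 3, 4, 13.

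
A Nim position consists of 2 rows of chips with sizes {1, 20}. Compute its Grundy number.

21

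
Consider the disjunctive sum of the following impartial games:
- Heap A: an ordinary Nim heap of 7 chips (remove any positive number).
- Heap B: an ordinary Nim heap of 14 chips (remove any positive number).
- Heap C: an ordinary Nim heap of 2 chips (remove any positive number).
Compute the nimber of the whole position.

11

Heap A is a plain Nim heap of size 7, so its Grundy value is 7.
Heap B is a plain Nim heap of size 14, so its Grundy value is 14.
Heap C is a plain Nim heap of size 2, so its Grundy value is 2.
The value of a disjunctive sum is the nim-sum of the parts.
Combined value = 7 XOR 14 XOR 2 = 11.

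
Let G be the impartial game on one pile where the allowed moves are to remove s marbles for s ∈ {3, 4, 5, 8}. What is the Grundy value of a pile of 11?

Grundy values for subtraction set {3, 4, 5, 8}:
g(0) = mex{} = 0
g(1) = mex{} = 0
g(2) = mex{} = 0
g(3) = mex{0} = 1
g(4) = mex{0} = 1
g(5) = mex{0} = 1
g(6) = mex{0,1} = 2
g(7) = mex{0,1} = 2
g(8) = mex{0,1} = 2
g(9) = mex{0,1,2} = 3
g(10) = mex{0,1,2} = 3
g(11) = mex{1,2} = 0
So g(11) = 0.

0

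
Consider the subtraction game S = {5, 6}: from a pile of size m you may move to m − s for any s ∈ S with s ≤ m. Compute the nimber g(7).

Grundy values for subtraction set {5, 6}:
k:     0  1  2  3  4  5  6  7
g(k):  0  0  0  0  0  1  1  1
So g(7) = 1.

1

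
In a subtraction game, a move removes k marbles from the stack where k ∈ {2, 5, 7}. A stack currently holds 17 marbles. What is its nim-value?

Build the Grundy sequence with g(k) = mex{g(k−s) : s ∈ {2, 5, 7}, s ≤ k}:
k:     0  1  2  3  4  5  6  7  8  9 10 11 12 13 14 15 16 17
g(k):  0  0  1  1  0  2  1  3  2  2  0  3  1  0  0  1  1  2
So g(17) = 2.

2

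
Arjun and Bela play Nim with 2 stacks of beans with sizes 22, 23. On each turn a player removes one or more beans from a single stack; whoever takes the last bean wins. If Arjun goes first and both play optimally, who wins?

Arjun wins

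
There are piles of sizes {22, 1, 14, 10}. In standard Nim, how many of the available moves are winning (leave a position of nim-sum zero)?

1

Compute the nim-sum pairwise:
22 ^ 1 = 23
23 ^ 14 = 25
25 ^ 10 = 19
The overall nim-sum is X = 19. A pile of size p has a winning move iff p XOR X < p (reduce it to p XOR X).
  22: 22 XOR 19 = 5 < 22 — winning move (to 5).
  1: 1 XOR 19 = 18 ≥ 1 — no move.
  14: 14 XOR 19 = 29 ≥ 14 — no move.
  10: 10 XOR 19 = 25 ≥ 10 — no move.
That gives 1 winning move.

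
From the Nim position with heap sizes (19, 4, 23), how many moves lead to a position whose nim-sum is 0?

0

Compute the nim-sum pairwise:
19 ^ 4 = 23
23 ^ 23 = 0
The nim-sum is already 0, so every move leaves a nonzero nim-sum — there are no winning moves.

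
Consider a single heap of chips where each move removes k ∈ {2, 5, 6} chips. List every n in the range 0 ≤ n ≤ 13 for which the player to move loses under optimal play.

0, 1, 4, 8, 11, 12

Build the Grundy sequence with g(k) = mex{g(k−s) : s ∈ {2, 5, 6}, s ≤ k}:
g(0) = mex{} = 0
g(1) = mex{} = 0
g(2) = mex{0} = 1
g(3) = mex{0} = 1
g(4) = mex{1} = 0
g(5) = mex{0,1} = 2
g(6) = mex{0} = 1
g(7) = mex{0,1,2} = 3
g(8) = mex{1} = 0
g(9) = mex{0,1,3} = 2
g(10) = mex{0,2} = 1
g(11) = mex{1,2} = 0
g(12) = mex{1,3} = 0
g(13) = mex{0,3} = 1
The P-positions (g = 0) in 0..13 are 0, 1, 4, 8, 11, 12.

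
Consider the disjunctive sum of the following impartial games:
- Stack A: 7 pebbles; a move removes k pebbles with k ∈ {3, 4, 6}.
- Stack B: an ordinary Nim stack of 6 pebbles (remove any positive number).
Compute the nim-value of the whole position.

4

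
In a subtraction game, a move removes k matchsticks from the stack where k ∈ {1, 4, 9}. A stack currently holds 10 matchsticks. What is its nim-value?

0

Compute g(0), g(1), … for moves {1, 4, 9}:
g(0) = mex{} = 0
g(1) = mex{0} = 1
g(2) = mex{1} = 0
g(3) = mex{0} = 1
g(4) = mex{0,1} = 2
g(5) = mex{1,2} = 0
g(6) = mex{0} = 1
g(7) = mex{1} = 0
g(8) = mex{0,2} = 1
g(9) = mex{0,1} = 2
g(10) = mex{1,2} = 0
So g(10) = 0.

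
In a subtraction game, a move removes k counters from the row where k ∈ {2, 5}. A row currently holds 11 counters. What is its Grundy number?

0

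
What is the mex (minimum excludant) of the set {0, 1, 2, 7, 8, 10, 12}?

The values 0, 1, 2 are all present; 3 is the first non-negative integer missing from the set.

3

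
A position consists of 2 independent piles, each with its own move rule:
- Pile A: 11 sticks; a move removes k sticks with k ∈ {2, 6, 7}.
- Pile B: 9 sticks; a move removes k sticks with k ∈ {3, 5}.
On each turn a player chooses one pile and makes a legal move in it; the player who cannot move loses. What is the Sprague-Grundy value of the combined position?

1

For pile A, compute g(0), g(1), … with moves {2, 6, 7}:
g(0) = mex{} = 0
g(1) = mex{} = 0
g(2) = mex{0} = 1
g(3) = mex{0} = 1
g(4) = mex{1} = 0
g(5) = mex{1} = 0
g(6) = mex{0} = 1
g(7) = mex{0} = 1
g(8) = mex{0,1} = 2
g(9) = mex{1} = 0
g(10) = mex{0,1,2} = 3
g(11) = mex{0} = 1
So g(11) = 1.
Grundy values for pile B (subtraction set {3, 5}):
g(0) = mex{} = 0
g(1) = mex{} = 0
g(2) = mex{} = 0
g(3) = mex{0} = 1
g(4) = mex{0} = 1
g(5) = mex{0} = 1
g(6) = mex{0,1} = 2
g(7) = mex{0,1} = 2
g(8) = mex{1} = 0
g(9) = mex{1,2} = 0
So g(9) = 0.
By the Sprague-Grundy theorem, the Grundy value of a sum of independent games is the XOR of the component values.
Combined value = 1 XOR 0 = 1.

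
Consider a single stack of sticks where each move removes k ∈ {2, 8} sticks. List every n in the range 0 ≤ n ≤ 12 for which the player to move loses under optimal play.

0, 1, 4, 5, 10, 11

Build the Grundy sequence with g(k) = mex{g(k−s) : s ∈ {2, 8}, s ≤ k}:
k:     0  1  2  3  4  5  6  7  8  9 10 11 12
g(k):  0  0  1  1  0  0  1  1  2  2  0  0  1
The P-positions (g = 0) in 0..12 are 0, 1, 4, 5, 10, 11.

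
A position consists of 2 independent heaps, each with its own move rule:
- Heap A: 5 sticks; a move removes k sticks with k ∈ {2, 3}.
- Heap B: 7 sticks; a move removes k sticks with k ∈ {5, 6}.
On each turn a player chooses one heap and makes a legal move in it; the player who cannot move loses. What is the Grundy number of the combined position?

Grundy values for heap A (subtraction set {2, 3}):
g(0) = mex{} = 0
g(1) = mex{} = 0
g(2) = mex{0} = 1
g(3) = mex{0} = 1
g(4) = mex{0,1} = 2
g(5) = mex{1} = 0
So g(5) = 0.
Grundy values for heap B (subtraction set {5, 6}):
k:     0  1  2  3  4  5  6  7
g(k):  0  0  0  0  0  1  1  1
So g(7) = 1.
By the Sprague-Grundy theorem, the Grundy value of a sum of independent games is the XOR of the component values.
Combined value = 0 XOR 1 = 1.

1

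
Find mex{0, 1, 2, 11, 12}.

The values 0, 1, 2 are all present; 3 is the first non-negative integer missing from the set.

3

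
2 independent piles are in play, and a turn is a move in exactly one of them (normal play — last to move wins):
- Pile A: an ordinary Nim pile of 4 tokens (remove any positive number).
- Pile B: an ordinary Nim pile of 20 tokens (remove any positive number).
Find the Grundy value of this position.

Pile A is a plain Nim pile of size 4, so its Grundy value is 4.
Pile B is a plain Nim pile of size 20, so its Grundy value is 20.
The value of a disjunctive sum is the nim-sum of the parts.
Combined value = 4 XOR 20 = 16.

16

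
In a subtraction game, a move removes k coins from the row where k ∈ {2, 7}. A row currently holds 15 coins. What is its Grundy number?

1

Grundy values for subtraction set {2, 7}:
k:     0  1  2  3  4  5  6  7  8  9 10 11 12 13 14 15
g(k):  0  0  1  1  0  0  1  1  2  0  0  1  1  0  0  1
So g(15) = 1.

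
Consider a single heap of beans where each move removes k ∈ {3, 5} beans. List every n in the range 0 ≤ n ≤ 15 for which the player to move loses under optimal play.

0, 1, 2, 8, 9, 10

Compute g(0), g(1), … for moves {3, 5}:
k:     0  1  2  3  4  5  6  7  8  9 10 11 12 13 14 15
g(k):  0  0  0  1  1  1  2  2  0  0  0  1  1  1  2  2
The P-positions (g = 0) in 0..15 are 0, 1, 2, 8, 9, 10.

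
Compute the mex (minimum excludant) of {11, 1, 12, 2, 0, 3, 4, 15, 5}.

6

The values 0, 1, 2, 3, 4, 5 are all present; 6 is the first non-negative integer missing from the set.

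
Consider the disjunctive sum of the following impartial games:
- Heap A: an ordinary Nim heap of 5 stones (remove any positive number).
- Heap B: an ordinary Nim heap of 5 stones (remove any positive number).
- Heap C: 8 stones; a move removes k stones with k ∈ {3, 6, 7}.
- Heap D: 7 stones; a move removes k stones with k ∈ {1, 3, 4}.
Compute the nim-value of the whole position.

2

Heap A is a plain Nim heap of size 5, so its Grundy value is 5.
Heap B is a plain Nim heap of size 5, so its Grundy value is 5.
For heap C, compute g(0), g(1), … with moves {3, 6, 7}:
g(0) = mex{} = 0
g(1) = mex{} = 0
g(2) = mex{} = 0
g(3) = mex{0} = 1
g(4) = mex{0} = 1
g(5) = mex{0} = 1
g(6) = mex{0,1} = 2
g(7) = mex{0,1} = 2
g(8) = mex{0,1} = 2
So g(8) = 2.
Grundy values for heap D (subtraction set {1, 3, 4}):
g(0) = mex{} = 0
g(1) = mex{0} = 1
g(2) = mex{1} = 0
g(3) = mex{0} = 1
g(4) = mex{0,1} = 2
g(5) = mex{0,1,2} = 3
g(6) = mex{0,1,3} = 2
g(7) = mex{1,2} = 0
So g(7) = 0.
By the Sprague-Grundy theorem, the Grundy value of a sum of independent games is the XOR of the component values.
Combined value = 5 ⊕ 5 ⊕ 2 ⊕ 0 = 2.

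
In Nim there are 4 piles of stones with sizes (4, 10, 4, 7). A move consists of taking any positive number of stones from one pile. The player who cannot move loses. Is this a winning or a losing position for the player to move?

Winning position

Nim-sum: 4 ⊕ 10 ⊕ 4 ⊕ 7 = 13.
The nim-sum is 13 ≠ 0, so this is an N-position: the player to move can win.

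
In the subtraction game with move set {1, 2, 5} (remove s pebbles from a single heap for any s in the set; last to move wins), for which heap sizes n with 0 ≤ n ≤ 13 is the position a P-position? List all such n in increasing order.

0, 3, 6, 9, 12

Build the Grundy sequence with g(k) = mex{g(k−s) : s ∈ {1, 2, 5}, s ≤ k}:
k:     0  1  2  3  4  5  6  7  8  9 10 11 12 13
g(k):  0  1  2  0  1  2  0  1  2  0  1  2  0  1
The P-positions (g = 0) in 0..13 are 0, 3, 6, 9, 12.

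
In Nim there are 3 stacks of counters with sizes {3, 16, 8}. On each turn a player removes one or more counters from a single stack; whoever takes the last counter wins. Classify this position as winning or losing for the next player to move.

Write each in binary and XOR column by column:
  00011  (3)
  10000  (16)
  01000  (8)
  -----
  11011  (27)
The nim-sum is 27 ≠ 0, so this is an N-position: the player to move can win.

Winning position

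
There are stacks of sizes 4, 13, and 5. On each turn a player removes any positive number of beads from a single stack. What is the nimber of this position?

12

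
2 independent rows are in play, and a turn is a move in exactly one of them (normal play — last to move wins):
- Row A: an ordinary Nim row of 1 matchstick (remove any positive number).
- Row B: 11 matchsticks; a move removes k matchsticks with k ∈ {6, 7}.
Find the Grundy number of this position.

0

Row A is a plain Nim row of size 1, so its Grundy value is 1.
For row B, compute g(0), g(1), … with moves {6, 7}:
g(0) = mex{} = 0
g(1) = mex{} = 0
g(2) = mex{} = 0
g(3) = mex{} = 0
g(4) = mex{} = 0
g(5) = mex{} = 0
g(6) = mex{0} = 1
g(7) = mex{0} = 1
g(8) = mex{0} = 1
g(9) = mex{0} = 1
g(10) = mex{0} = 1
g(11) = mex{0} = 1
So g(11) = 1.
The value of a disjunctive sum is the nim-sum of the parts.
Combined value = 1 ⊕ 1 = 0.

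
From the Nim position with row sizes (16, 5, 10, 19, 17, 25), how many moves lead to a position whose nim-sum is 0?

1

Write each in binary and XOR column by column:
  10000  (16)
  00101  (5)
  01010  (10)
  10011  (19)
  10001  (17)
  11001  (25)
  -----
  00100  (4)
The overall nim-sum is X = 4. A row of size p has a winning move iff p XOR X < p (reduce it to p XOR X).
  16: 16 XOR 4 = 20 ≥ 16 — no move.
  5: 5 XOR 4 = 1 < 5 — winning move (to 1).
  10: 10 XOR 4 = 14 ≥ 10 — no move.
  19: 19 XOR 4 = 23 ≥ 19 — no move.
  17: 17 XOR 4 = 21 ≥ 17 — no move.
  25: 25 XOR 4 = 29 ≥ 25 — no move.
That gives 1 winning move.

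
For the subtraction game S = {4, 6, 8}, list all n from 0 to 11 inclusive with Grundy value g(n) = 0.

Build the Grundy sequence with g(k) = mex{g(k−s) : s ∈ {4, 6, 8}, s ≤ k}:
k:     0  1  2  3  4  5  6  7  8  9 10 11
g(k):  0  0  0  0  1  1  1  1  2  2  2  2
The P-positions (g = 0) in 0..11 are 0, 1, 2, 3.

0, 1, 2, 3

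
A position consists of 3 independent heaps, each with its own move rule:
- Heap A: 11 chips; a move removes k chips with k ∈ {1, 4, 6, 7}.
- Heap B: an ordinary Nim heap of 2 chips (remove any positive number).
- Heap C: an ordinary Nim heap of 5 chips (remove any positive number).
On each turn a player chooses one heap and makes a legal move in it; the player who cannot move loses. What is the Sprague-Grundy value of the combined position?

6

Grundy values for heap A (subtraction set {1, 4, 6, 7}):
k:     0  1  2  3  4  5  6  7  8  9 10 11
g(k):  0  1  0  1  2  0  1  2  3  2  0  1
So g(11) = 1.
Heap B is a plain Nim heap of size 2, so its Grundy value is 2.
Heap C is a plain Nim heap of size 5, so its Grundy value is 5.
By the Sprague-Grundy theorem, the Grundy value of a sum of independent games is the XOR of the component values.
Combined value = 1 ⊕ 2 ⊕ 5 = 6.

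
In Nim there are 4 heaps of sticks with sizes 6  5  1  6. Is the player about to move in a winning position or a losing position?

Winning position

Compute the nim-sum pairwise:
6 ^ 5 = 3
3 ^ 1 = 2
2 ^ 6 = 4
The nim-sum is 4 ≠ 0, so this is an N-position: the player to move can win.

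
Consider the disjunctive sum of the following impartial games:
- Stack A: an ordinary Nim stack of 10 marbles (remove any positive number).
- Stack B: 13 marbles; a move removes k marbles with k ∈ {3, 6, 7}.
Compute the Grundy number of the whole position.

Stack A is a plain Nim stack of size 10, so its Grundy value is 10.
Build the Grundy sequence for stack B with g(k) = mex{g(k−s) : s ∈ {3, 6, 7}, s ≤ k}:
k:     0  1  2  3  4  5  6  7  8  9 10 11 12 13
g(k):  0  0  0  1  1  1  2  2  2  3  0  0  0  1
So g(13) = 1.
By the Sprague-Grundy theorem, the Grundy value of a sum of independent games is the XOR of the component values.
Combined value = 10 XOR 1 = 11.

11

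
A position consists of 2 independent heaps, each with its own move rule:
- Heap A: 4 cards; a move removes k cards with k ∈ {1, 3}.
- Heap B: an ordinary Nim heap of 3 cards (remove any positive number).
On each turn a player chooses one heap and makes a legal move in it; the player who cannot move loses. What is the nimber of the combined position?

Grundy values for heap A (subtraction set {1, 3}):
k:     0  1  2  3  4
g(k):  0  1  0  1  0
So g(4) = 0.
Heap B is a plain Nim heap of size 3, so its Grundy value is 3.
The value of a disjunctive sum is the nim-sum of the parts.
Combined value = 0 ⊕ 3 = 3.

3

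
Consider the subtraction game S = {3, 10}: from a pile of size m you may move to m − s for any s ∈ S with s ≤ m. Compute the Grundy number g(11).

1

Compute g(0), g(1), … for moves {3, 10}:
g(0) = mex{} = 0
g(1) = mex{} = 0
g(2) = mex{} = 0
g(3) = mex{0} = 1
g(4) = mex{0} = 1
g(5) = mex{0} = 1
g(6) = mex{1} = 0
g(7) = mex{1} = 0
g(8) = mex{1} = 0
g(9) = mex{0} = 1
g(10) = mex{0} = 1
g(11) = mex{0} = 1
So g(11) = 1.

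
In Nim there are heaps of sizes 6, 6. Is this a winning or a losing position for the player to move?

Losing position

Nim-sum: 6 XOR 6 = 0.
The nim-sum is 0, so this is a P-position: the player to move is in a losing position under optimal play.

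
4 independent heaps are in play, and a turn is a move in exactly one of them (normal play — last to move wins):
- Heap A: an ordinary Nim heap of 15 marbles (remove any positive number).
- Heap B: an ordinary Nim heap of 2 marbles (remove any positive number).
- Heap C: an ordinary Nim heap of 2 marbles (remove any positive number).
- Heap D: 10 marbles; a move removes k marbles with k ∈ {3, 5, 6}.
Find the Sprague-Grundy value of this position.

15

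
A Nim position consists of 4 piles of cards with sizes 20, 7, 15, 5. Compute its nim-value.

Nim-sum: 20 ⊕ 7 ⊕ 15 ⊕ 5 = 25.

25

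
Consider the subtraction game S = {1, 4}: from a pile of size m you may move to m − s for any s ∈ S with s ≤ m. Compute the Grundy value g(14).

Grundy values for subtraction set {1, 4}:
k:     0  1  2  3  4  5  6  7  8  9 10 11 12 13 14
g(k):  0  1  0  1  2  0  1  0  1  2  0  1  0  1  2
So g(14) = 2.

2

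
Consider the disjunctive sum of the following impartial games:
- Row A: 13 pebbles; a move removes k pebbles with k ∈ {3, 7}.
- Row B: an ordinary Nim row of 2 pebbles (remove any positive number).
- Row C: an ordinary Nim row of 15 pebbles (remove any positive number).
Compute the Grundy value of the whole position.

12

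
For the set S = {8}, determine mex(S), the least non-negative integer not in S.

0

0 is not in the set, so the mex is 0.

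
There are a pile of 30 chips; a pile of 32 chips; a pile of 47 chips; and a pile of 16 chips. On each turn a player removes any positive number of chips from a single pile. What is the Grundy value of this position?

Bitwise XOR of the heap sizes:
  011110  (30)
  100000  (32)
  101111  (47)
  010000  (16)
  ------
  000001  (1)

1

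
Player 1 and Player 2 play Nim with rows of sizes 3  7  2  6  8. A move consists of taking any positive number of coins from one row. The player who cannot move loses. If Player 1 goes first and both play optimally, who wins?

Bitwise XOR of the heap sizes:
  0011  (3)
  0111  (7)
  0010  (2)
  0110  (6)
  1000  (8)
  ----
  1000  (8)
The nim-sum is 8 ≠ 0, so this is an N-position: the player to move can win; Player 1 has a winning move.

Player 1 wins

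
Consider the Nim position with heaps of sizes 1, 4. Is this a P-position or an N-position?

N-position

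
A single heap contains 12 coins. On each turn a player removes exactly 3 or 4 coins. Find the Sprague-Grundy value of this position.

1

Build the Grundy sequence with g(k) = mex{g(k−s) : s ∈ {3, 4}, s ≤ k}:
k:     0  1  2  3  4  5  6  7  8  9 10 11 12
g(k):  0  0  0  1  1  1  2  0  0  0  1  1  1
So g(12) = 1.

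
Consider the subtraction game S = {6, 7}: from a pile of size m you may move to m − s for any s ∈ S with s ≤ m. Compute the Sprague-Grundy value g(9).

1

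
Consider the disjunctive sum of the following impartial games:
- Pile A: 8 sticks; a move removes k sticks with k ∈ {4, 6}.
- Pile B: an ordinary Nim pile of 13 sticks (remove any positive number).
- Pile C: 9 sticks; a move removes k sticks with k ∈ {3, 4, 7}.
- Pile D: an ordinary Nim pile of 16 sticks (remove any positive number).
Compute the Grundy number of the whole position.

28

For pile A, compute g(0), g(1), … with moves {4, 6}:
g(0) = mex{} = 0
g(1) = mex{} = 0
g(2) = mex{} = 0
g(3) = mex{} = 0
g(4) = mex{0} = 1
g(5) = mex{0} = 1
g(6) = mex{0} = 1
g(7) = mex{0} = 1
g(8) = mex{0,1} = 2
So g(8) = 2.
Pile B is a plain Nim pile of size 13, so its Grundy value is 13.
Build the Grundy sequence for pile C with g(k) = mex{g(k−s) : s ∈ {3, 4, 7}, s ≤ k}:
k:     0  1  2  3  4  5  6  7  8  9
g(k):  0  0  0  1  1  1  2  2  2  3
So g(9) = 3.
Pile D is a plain Nim pile of size 16, so its Grundy value is 16.
By the Sprague-Grundy theorem, the Grundy value of a sum of independent games is the XOR of the component values.
Combined value = 2 XOR 13 XOR 3 XOR 16 = 28.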